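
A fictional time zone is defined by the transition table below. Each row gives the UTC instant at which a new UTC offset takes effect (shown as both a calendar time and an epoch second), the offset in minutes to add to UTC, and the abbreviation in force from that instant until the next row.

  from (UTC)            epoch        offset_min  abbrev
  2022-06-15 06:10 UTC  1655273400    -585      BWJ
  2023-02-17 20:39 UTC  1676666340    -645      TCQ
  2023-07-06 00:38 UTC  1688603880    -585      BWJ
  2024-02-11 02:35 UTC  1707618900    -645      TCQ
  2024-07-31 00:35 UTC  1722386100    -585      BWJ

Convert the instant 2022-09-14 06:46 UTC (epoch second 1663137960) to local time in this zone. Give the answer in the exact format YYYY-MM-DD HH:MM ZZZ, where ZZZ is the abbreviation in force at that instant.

Query: 2022-09-14 06:46 UTC
Rule 1/5 (BWJ, -09:45): 2022-06-15 06:10 UTC ≤ query < 2023-02-17 20:39 UTC
6·60 + 46 - 585 = -179 min
-179 = -1·1440 + 1261; 1261 = 21·60 + 1 → 21:01, 2022-09-14 - 1 day = 2022-09-13
→ 2022-09-13 21:01 BWJ

2022-09-13 21:01 BWJ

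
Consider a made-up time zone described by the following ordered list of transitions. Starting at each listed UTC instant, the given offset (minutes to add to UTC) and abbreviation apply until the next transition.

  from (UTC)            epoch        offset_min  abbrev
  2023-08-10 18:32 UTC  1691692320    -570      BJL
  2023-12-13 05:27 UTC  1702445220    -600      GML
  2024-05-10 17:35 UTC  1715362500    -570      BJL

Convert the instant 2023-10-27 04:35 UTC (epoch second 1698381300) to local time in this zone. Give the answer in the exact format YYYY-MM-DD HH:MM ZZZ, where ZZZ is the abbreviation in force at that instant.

Query: 2023-10-27 04:35 UTC
Rule 1/3 (BJL, -09:30): 2023-08-10 18:32 UTC ≤ query < 2023-12-13 05:27 UTC
4·60 + 35 - 570 = -295 min
-295 = -1·1440 + 1145; 1145 = 19·60 + 5 → 19:05, 2023-10-27 - 1 day = 2023-10-26
→ 2023-10-26 19:05 BJL

2023-10-26 19:05 BJL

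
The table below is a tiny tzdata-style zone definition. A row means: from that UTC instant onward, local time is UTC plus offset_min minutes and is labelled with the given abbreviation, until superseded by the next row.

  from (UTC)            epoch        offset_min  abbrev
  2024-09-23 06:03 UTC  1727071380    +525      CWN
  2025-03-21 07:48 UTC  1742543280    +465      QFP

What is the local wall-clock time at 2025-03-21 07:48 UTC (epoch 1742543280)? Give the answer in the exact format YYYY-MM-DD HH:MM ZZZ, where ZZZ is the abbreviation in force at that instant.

Query: 2025-03-21 07:48 UTC
Rule 2/2 (QFP, +07:45): 2025-03-21 07:48 UTC ≤ query < +∞
7·60 + 48 + 465 = 933 min
933 = 0·1440 + 933; 933 = 15·60 + 33 → 15:33, same day
→ 2025-03-21 15:33 QFP

2025-03-21 15:33 QFP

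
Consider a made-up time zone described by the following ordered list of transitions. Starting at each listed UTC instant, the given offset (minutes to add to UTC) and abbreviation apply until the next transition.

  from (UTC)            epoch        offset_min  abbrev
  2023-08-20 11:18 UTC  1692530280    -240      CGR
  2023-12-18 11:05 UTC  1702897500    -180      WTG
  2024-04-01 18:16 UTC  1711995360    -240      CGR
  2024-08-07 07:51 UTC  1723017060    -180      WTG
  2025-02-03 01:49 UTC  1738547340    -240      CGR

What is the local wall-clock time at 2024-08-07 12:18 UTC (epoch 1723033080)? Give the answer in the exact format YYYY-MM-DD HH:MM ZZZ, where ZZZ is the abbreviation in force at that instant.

Query: 2024-08-07 12:18 UTC
Rule 4/5 (WTG, -03:00): 2024-08-07 07:51 UTC ≤ query < 2025-02-03 01:49 UTC
12·60 + 18 - 180 = 558 min
558 = 0·1440 + 558; 558 = 9·60 + 18 → 09:18, same day
→ 2024-08-07 09:18 WTG

2024-08-07 09:18 WTG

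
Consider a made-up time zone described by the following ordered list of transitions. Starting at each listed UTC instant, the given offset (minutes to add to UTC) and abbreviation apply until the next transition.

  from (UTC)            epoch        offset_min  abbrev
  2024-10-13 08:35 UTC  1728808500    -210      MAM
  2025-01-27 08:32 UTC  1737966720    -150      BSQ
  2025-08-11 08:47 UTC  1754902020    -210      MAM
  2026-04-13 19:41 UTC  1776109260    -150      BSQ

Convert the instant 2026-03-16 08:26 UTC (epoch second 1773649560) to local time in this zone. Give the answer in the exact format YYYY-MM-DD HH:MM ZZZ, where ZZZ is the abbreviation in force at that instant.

Query: 2026-03-16 08:26 UTC
Rule 3/4 (MAM, -03:30): 2025-08-11 08:47 UTC ≤ query < 2026-04-13 19:41 UTC
8·60 + 26 - 210 = 296 min
296 = 0·1440 + 296; 296 = 4·60 + 56 → 04:56, same day
→ 2026-03-16 04:56 MAM

2026-03-16 04:56 MAM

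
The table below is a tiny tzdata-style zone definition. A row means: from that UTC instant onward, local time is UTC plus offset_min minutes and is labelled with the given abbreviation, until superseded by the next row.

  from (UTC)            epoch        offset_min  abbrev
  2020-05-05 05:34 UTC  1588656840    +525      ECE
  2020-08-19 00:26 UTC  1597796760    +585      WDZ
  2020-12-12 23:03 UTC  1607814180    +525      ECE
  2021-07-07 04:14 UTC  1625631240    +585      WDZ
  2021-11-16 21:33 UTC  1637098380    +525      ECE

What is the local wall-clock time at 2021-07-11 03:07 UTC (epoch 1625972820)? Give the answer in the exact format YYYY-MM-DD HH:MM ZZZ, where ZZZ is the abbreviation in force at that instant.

2021-07-11 12:52 WDZ

Query: 2021-07-11 03:07 UTC
Rule 4/5 (WDZ, +09:45): 2021-07-07 04:14 UTC ≤ query < 2021-11-16 21:33 UTC
3·60 + 7 + 585 = 772 min
772 = 0·1440 + 772; 772 = 12·60 + 52 → 12:52, same day
→ 2021-07-11 12:52 WDZ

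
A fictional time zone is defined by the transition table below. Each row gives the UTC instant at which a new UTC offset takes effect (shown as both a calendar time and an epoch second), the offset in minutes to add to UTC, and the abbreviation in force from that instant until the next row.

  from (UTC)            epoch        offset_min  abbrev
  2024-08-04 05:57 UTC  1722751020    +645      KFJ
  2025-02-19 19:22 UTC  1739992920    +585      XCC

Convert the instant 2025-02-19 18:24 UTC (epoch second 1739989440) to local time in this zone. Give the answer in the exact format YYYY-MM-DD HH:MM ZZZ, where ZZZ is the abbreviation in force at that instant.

2025-02-20 05:09 KFJ

Query: 2025-02-19 18:24 UTC
Rule 1/2 (KFJ, +10:45): 2024-08-04 05:57 UTC ≤ query < 2025-02-19 19:22 UTC
18·60 + 24 + 645 = 1749 min
1749 = 1·1440 + 309; 309 = 5·60 + 9 → 05:09, 2025-02-19 + 1 day = 2025-02-20
→ 2025-02-20 05:09 KFJ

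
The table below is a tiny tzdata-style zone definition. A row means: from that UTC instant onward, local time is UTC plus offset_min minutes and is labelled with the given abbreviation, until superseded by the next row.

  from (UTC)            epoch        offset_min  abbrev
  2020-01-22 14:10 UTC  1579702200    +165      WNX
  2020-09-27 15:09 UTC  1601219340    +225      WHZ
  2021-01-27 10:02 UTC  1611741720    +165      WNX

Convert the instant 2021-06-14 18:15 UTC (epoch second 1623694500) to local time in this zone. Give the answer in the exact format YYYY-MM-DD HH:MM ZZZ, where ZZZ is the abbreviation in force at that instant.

2021-06-14 21:00 WNX

Query: 2021-06-14 18:15 UTC
Rule 3/3 (WNX, +02:45): 2021-01-27 10:02 UTC ≤ query < +∞
18·60 + 15 + 165 = 1260 min
1260 = 0·1440 + 1260; 1260 = 21·60 + 0 → 21:00, same day
→ 2021-06-14 21:00 WNX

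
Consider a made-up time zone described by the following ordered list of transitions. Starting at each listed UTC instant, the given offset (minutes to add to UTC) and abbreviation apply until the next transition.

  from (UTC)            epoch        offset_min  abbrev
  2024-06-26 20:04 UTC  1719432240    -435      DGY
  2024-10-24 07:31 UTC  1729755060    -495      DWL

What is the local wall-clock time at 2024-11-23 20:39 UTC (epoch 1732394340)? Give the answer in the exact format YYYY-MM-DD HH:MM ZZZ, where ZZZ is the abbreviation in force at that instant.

Query: 2024-11-23 20:39 UTC
Rule 2/2 (DWL, -08:15): 2024-10-24 07:31 UTC ≤ query < +∞
20·60 + 39 - 495 = 744 min
744 = 0·1440 + 744; 744 = 12·60 + 24 → 12:24, same day
→ 2024-11-23 12:24 DWL

2024-11-23 12:24 DWL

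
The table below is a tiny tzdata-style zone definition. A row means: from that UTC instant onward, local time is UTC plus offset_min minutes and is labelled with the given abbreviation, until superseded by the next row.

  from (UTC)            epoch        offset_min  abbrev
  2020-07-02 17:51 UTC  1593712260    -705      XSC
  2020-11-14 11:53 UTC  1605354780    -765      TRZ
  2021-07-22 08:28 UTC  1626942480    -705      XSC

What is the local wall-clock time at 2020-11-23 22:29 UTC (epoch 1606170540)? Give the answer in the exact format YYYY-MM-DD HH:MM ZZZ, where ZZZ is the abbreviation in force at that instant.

Query: 2020-11-23 22:29 UTC
Rule 2/3 (TRZ, -12:45): 2020-11-14 11:53 UTC ≤ query < 2021-07-22 08:28 UTC
22·60 + 29 - 765 = 584 min
584 = 0·1440 + 584; 584 = 9·60 + 44 → 09:44, same day
→ 2020-11-23 09:44 TRZ

2020-11-23 09:44 TRZ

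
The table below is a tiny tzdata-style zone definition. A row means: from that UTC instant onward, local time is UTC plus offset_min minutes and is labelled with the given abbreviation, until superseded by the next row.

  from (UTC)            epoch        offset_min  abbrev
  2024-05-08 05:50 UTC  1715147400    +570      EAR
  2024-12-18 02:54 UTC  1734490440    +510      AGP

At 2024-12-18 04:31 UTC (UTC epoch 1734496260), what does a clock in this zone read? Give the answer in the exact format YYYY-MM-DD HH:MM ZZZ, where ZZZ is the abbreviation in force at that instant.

Query: 2024-12-18 04:31 UTC
Rule 2/2 (AGP, +08:30): 2024-12-18 02:54 UTC ≤ query < +∞
4·60 + 31 + 510 = 781 min
781 = 0·1440 + 781; 781 = 13·60 + 1 → 13:01, same day
→ 2024-12-18 13:01 AGP

2024-12-18 13:01 AGP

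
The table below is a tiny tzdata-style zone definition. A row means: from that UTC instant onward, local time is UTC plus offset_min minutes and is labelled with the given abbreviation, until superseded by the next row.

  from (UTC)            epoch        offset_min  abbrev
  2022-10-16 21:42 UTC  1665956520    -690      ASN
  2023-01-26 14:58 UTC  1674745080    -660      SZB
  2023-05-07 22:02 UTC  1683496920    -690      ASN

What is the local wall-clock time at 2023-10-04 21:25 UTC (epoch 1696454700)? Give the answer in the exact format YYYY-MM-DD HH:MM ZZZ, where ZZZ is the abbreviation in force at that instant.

Query: 2023-10-04 21:25 UTC
Rule 3/3 (ASN, -11:30): 2023-05-07 22:02 UTC ≤ query < +∞
21·60 + 25 - 690 = 595 min
595 = 0·1440 + 595; 595 = 9·60 + 55 → 09:55, same day
→ 2023-10-04 09:55 ASN

2023-10-04 09:55 ASN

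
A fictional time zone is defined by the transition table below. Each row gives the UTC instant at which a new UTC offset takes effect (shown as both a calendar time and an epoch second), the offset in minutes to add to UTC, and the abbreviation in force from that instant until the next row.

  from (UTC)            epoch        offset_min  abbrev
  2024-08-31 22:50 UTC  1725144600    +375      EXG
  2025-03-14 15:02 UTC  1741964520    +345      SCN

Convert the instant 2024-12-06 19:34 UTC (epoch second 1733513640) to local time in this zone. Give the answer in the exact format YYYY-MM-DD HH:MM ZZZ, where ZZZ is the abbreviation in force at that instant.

2024-12-07 01:49 EXG

Query: 2024-12-06 19:34 UTC
Rule 1/2 (EXG, +06:15): 2024-08-31 22:50 UTC ≤ query < 2025-03-14 15:02 UTC
19·60 + 34 + 375 = 1549 min
1549 = 1·1440 + 109; 109 = 1·60 + 49 → 01:49, 2024-12-06 + 1 day = 2024-12-07
→ 2024-12-07 01:49 EXG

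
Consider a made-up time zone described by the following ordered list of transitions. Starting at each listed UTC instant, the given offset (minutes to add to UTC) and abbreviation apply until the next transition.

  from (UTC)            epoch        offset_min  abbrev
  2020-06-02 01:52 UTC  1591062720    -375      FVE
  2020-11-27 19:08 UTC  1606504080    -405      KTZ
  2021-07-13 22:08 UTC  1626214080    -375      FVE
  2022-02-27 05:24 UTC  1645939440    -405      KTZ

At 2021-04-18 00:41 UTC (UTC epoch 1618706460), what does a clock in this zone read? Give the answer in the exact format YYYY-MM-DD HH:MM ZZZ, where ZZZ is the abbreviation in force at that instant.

2021-04-17 17:56 KTZ

Query: 2021-04-18 00:41 UTC
Rule 2/4 (KTZ, -06:45): 2020-11-27 19:08 UTC ≤ query < 2021-07-13 22:08 UTC
0·60 + 41 - 405 = -364 min
-364 = -1·1440 + 1076; 1076 = 17·60 + 56 → 17:56, 2021-04-18 - 1 day = 2021-04-17
→ 2021-04-17 17:56 KTZ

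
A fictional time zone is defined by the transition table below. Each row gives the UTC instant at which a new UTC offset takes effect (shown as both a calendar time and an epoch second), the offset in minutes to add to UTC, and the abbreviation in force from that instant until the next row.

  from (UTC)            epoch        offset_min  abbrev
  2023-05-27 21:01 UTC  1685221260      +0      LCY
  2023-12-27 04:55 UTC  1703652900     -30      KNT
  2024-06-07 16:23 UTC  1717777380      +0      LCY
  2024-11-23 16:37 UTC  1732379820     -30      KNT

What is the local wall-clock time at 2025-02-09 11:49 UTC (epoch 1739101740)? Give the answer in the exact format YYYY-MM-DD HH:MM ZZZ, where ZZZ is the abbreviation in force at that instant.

2025-02-09 11:19 KNT

Query: 2025-02-09 11:49 UTC
Rule 4/4 (KNT, -00:30): 2024-11-23 16:37 UTC ≤ query < +∞
11·60 + 49 - 30 = 679 min
679 = 0·1440 + 679; 679 = 11·60 + 19 → 11:19, same day
→ 2025-02-09 11:19 KNT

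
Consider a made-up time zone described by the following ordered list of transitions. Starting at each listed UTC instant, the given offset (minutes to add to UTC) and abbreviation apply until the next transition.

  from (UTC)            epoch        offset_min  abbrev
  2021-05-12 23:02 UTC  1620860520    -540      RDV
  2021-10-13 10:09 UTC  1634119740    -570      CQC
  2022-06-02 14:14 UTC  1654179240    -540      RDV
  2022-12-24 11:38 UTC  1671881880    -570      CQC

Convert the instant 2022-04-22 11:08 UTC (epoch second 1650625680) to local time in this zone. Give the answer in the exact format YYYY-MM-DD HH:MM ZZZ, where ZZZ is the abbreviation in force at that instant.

2022-04-22 01:38 CQC

Query: 2022-04-22 11:08 UTC
Rule 2/4 (CQC, -09:30): 2021-10-13 10:09 UTC ≤ query < 2022-06-02 14:14 UTC
11·60 + 8 - 570 = 98 min
98 = 0·1440 + 98; 98 = 1·60 + 38 → 01:38, same day
→ 2022-04-22 01:38 CQC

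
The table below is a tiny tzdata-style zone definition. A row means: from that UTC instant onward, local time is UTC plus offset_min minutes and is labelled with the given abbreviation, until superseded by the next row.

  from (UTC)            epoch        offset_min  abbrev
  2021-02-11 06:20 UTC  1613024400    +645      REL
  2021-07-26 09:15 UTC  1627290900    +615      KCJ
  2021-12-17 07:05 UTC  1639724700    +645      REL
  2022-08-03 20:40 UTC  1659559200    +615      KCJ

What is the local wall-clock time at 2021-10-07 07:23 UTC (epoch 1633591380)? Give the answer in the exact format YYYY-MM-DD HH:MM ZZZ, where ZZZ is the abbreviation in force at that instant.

2021-10-07 17:38 KCJ

Query: 2021-10-07 07:23 UTC
Rule 2/4 (KCJ, +10:15): 2021-07-26 09:15 UTC ≤ query < 2021-12-17 07:05 UTC
7·60 + 23 + 615 = 1058 min
1058 = 0·1440 + 1058; 1058 = 17·60 + 38 → 17:38, same day
→ 2021-10-07 17:38 KCJ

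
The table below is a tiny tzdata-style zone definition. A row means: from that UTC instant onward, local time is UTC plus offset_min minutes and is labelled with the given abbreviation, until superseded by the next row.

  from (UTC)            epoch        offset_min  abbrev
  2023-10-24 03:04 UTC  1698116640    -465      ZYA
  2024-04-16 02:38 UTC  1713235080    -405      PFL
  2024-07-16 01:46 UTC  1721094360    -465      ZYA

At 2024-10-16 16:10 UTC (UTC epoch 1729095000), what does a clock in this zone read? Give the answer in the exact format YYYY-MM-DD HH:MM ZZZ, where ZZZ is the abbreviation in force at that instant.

Query: 2024-10-16 16:10 UTC
Rule 3/3 (ZYA, -07:45): 2024-07-16 01:46 UTC ≤ query < +∞
16·60 + 10 - 465 = 505 min
505 = 0·1440 + 505; 505 = 8·60 + 25 → 08:25, same day
→ 2024-10-16 08:25 ZYA

2024-10-16 08:25 ZYA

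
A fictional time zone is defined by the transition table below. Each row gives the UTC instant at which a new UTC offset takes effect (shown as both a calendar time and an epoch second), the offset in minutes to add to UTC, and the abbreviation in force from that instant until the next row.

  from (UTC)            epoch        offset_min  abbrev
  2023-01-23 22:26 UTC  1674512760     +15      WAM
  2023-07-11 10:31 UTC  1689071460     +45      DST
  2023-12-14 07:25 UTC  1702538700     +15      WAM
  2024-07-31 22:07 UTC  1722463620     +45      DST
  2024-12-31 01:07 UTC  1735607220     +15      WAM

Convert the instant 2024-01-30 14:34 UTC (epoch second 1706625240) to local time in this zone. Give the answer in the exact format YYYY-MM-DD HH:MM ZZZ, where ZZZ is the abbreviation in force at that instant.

2024-01-30 14:49 WAM

Query: 2024-01-30 14:34 UTC
Rule 3/5 (WAM, +00:15): 2023-12-14 07:25 UTC ≤ query < 2024-07-31 22:07 UTC
14·60 + 34 + 15 = 889 min
889 = 0·1440 + 889; 889 = 14·60 + 49 → 14:49, same day
→ 2024-01-30 14:49 WAM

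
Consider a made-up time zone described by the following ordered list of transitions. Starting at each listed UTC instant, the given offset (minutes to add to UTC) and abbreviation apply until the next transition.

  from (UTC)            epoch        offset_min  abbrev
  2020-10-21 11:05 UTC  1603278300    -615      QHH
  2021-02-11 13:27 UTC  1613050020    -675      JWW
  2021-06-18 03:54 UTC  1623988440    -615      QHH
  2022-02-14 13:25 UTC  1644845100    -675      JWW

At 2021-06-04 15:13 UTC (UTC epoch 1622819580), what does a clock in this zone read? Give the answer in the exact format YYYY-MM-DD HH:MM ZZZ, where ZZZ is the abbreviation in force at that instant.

Query: 2021-06-04 15:13 UTC
Rule 2/4 (JWW, -11:15): 2021-02-11 13:27 UTC ≤ query < 2021-06-18 03:54 UTC
15·60 + 13 - 675 = 238 min
238 = 0·1440 + 238; 238 = 3·60 + 58 → 03:58, same day
→ 2021-06-04 03:58 JWW

2021-06-04 03:58 JWW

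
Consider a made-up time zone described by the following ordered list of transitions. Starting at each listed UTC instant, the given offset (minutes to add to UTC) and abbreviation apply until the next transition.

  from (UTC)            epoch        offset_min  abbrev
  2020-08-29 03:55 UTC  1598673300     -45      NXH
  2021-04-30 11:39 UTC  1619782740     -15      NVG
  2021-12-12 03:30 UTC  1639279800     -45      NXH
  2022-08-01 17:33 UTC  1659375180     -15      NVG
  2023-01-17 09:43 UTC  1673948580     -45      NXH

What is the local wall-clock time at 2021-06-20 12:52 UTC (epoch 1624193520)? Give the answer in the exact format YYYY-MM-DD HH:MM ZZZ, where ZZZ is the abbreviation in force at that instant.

2021-06-20 12:37 NVG

Query: 2021-06-20 12:52 UTC
Rule 2/5 (NVG, -00:15): 2021-04-30 11:39 UTC ≤ query < 2021-12-12 03:30 UTC
12·60 + 52 - 15 = 757 min
757 = 0·1440 + 757; 757 = 12·60 + 37 → 12:37, same day
→ 2021-06-20 12:37 NVG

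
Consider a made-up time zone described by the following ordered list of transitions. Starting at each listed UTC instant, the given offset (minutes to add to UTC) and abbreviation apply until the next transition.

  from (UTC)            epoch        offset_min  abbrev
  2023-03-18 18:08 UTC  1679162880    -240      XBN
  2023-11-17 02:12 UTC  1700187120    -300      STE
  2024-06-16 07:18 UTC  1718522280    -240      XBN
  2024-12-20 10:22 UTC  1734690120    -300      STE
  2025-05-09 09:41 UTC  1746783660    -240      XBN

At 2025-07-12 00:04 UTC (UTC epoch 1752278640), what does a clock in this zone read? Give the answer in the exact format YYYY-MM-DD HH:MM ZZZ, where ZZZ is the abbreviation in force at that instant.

2025-07-11 20:04 XBN

Query: 2025-07-12 00:04 UTC
Rule 5/5 (XBN, -04:00): 2025-05-09 09:41 UTC ≤ query < +∞
0·60 + 4 - 240 = -236 min
-236 = -1·1440 + 1204; 1204 = 20·60 + 4 → 20:04, 2025-07-12 - 1 day = 2025-07-11
→ 2025-07-11 20:04 XBN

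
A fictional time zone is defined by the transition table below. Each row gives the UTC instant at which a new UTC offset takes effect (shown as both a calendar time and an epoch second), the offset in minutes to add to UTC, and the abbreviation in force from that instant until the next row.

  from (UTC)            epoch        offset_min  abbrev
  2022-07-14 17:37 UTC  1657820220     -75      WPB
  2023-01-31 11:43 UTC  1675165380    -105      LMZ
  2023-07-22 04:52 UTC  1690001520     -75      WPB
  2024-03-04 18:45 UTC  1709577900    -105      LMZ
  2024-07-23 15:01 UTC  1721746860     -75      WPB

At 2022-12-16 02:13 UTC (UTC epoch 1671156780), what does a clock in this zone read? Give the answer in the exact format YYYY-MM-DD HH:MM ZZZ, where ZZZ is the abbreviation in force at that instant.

Query: 2022-12-16 02:13 UTC
Rule 1/5 (WPB, -01:15): 2022-07-14 17:37 UTC ≤ query < 2023-01-31 11:43 UTC
2·60 + 13 - 75 = 58 min
58 = 0·1440 + 58; 58 = 0·60 + 58 → 00:58, same day
→ 2022-12-16 00:58 WPB

2022-12-16 00:58 WPB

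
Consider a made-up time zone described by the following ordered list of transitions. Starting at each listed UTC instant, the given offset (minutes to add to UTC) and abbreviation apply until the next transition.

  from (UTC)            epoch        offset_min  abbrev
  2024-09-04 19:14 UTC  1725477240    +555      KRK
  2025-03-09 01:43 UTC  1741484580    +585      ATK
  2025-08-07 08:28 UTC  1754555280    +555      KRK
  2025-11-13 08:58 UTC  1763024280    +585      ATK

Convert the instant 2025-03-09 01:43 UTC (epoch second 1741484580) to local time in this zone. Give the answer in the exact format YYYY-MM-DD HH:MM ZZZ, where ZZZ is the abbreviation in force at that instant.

2025-03-09 11:28 ATK

Query: 2025-03-09 01:43 UTC
Rule 2/4 (ATK, +09:45): 2025-03-09 01:43 UTC ≤ query < 2025-08-07 08:28 UTC
1·60 + 43 + 585 = 688 min
688 = 0·1440 + 688; 688 = 11·60 + 28 → 11:28, same day
→ 2025-03-09 11:28 ATK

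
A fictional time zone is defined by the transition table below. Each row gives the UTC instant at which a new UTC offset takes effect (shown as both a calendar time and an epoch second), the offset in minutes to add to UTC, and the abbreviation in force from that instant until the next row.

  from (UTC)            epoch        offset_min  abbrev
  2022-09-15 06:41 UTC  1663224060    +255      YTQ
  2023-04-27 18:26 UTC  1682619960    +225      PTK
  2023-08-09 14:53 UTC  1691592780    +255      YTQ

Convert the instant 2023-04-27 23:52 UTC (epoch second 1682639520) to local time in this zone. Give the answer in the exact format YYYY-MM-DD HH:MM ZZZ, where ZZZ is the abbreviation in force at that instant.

Query: 2023-04-27 23:52 UTC
Rule 2/3 (PTK, +03:45): 2023-04-27 18:26 UTC ≤ query < 2023-08-09 14:53 UTC
23·60 + 52 + 225 = 1657 min
1657 = 1·1440 + 217; 217 = 3·60 + 37 → 03:37, 2023-04-27 + 1 day = 2023-04-28
→ 2023-04-28 03:37 PTK

2023-04-28 03:37 PTK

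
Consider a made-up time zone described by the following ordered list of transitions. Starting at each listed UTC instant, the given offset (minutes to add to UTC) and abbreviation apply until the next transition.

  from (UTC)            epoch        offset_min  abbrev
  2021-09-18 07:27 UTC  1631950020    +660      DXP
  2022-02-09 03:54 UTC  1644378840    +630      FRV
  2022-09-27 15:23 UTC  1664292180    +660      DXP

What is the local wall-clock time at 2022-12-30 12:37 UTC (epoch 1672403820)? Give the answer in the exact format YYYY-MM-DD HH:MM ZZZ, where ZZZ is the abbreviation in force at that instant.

2022-12-30 23:37 DXP

Query: 2022-12-30 12:37 UTC
Rule 3/3 (DXP, +11:00): 2022-09-27 15:23 UTC ≤ query < +∞
12·60 + 37 + 660 = 1417 min
1417 = 0·1440 + 1417; 1417 = 23·60 + 37 → 23:37, same day
→ 2022-12-30 23:37 DXP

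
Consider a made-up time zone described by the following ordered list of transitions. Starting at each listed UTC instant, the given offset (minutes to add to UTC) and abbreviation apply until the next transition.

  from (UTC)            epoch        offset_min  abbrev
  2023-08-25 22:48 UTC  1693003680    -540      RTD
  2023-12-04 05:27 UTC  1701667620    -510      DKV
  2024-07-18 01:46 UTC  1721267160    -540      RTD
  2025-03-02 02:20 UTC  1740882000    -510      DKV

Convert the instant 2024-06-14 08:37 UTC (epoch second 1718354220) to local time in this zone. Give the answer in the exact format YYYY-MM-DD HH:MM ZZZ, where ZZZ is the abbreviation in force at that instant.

Query: 2024-06-14 08:37 UTC
Rule 2/4 (DKV, -08:30): 2023-12-04 05:27 UTC ≤ query < 2024-07-18 01:46 UTC
8·60 + 37 - 510 = 7 min
7 = 0·1440 + 7; 7 = 0·60 + 7 → 00:07, same day
→ 2024-06-14 00:07 DKV

2024-06-14 00:07 DKV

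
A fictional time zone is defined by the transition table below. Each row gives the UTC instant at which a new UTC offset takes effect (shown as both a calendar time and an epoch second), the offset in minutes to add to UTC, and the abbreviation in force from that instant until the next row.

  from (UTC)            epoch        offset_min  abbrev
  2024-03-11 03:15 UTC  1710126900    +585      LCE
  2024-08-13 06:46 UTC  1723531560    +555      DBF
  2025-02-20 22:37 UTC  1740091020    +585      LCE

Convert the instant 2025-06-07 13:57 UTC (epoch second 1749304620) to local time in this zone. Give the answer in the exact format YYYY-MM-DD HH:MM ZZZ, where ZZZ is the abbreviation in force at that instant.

Query: 2025-06-07 13:57 UTC
Rule 3/3 (LCE, +09:45): 2025-02-20 22:37 UTC ≤ query < +∞
13·60 + 57 + 585 = 1422 min
1422 = 0·1440 + 1422; 1422 = 23·60 + 42 → 23:42, same day
→ 2025-06-07 23:42 LCE

2025-06-07 23:42 LCE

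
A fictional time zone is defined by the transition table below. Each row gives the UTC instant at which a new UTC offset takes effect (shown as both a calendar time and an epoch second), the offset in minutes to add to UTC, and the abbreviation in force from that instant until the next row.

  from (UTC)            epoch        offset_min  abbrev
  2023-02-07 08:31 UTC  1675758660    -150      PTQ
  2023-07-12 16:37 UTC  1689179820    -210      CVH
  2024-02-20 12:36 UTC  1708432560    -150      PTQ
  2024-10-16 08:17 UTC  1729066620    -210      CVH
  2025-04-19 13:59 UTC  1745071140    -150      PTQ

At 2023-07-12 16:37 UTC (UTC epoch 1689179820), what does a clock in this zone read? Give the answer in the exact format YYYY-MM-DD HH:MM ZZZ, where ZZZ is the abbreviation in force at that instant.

2023-07-12 13:07 CVH

Query: 2023-07-12 16:37 UTC
Rule 2/5 (CVH, -03:30): 2023-07-12 16:37 UTC ≤ query < 2024-02-20 12:36 UTC
16·60 + 37 - 210 = 787 min
787 = 0·1440 + 787; 787 = 13·60 + 7 → 13:07, same day
→ 2023-07-12 13:07 CVH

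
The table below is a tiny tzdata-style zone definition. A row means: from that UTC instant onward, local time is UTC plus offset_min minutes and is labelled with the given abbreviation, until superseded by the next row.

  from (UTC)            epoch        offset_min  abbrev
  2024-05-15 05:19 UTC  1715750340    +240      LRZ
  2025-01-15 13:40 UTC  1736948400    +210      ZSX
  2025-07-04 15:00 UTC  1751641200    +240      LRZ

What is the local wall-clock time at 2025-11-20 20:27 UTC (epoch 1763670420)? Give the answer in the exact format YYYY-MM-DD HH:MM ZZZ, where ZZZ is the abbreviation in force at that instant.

Query: 2025-11-20 20:27 UTC
Rule 3/3 (LRZ, +04:00): 2025-07-04 15:00 UTC ≤ query < +∞
20·60 + 27 + 240 = 1467 min
1467 = 1·1440 + 27; 27 = 0·60 + 27 → 00:27, 2025-11-20 + 1 day = 2025-11-21
→ 2025-11-21 00:27 LRZ

2025-11-21 00:27 LRZ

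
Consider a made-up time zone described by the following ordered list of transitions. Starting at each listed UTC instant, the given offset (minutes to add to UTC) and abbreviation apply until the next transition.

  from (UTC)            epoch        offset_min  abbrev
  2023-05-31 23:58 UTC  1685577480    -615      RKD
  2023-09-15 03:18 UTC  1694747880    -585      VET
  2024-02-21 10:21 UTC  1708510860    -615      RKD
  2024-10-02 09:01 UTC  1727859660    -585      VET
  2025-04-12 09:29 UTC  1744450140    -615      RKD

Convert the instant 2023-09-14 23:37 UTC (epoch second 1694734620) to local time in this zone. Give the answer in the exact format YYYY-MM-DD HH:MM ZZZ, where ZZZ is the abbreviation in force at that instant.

Query: 2023-09-14 23:37 UTC
Rule 1/5 (RKD, -10:15): 2023-05-31 23:58 UTC ≤ query < 2023-09-15 03:18 UTC
23·60 + 37 - 615 = 802 min
802 = 0·1440 + 802; 802 = 13·60 + 22 → 13:22, same day
→ 2023-09-14 13:22 RKD

2023-09-14 13:22 RKD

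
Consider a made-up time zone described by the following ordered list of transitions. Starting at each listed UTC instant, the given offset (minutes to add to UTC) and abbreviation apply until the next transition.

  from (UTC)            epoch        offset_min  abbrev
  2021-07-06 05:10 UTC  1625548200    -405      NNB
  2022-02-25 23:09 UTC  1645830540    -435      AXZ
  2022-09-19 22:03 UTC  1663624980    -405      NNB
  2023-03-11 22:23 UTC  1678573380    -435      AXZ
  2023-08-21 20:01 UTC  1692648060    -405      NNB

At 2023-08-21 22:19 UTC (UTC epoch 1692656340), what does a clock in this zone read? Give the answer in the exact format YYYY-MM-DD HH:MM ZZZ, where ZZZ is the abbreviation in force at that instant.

2023-08-21 15:34 NNB

Query: 2023-08-21 22:19 UTC
Rule 5/5 (NNB, -06:45): 2023-08-21 20:01 UTC ≤ query < +∞
22·60 + 19 - 405 = 934 min
934 = 0·1440 + 934; 934 = 15·60 + 34 → 15:34, same day
→ 2023-08-21 15:34 NNB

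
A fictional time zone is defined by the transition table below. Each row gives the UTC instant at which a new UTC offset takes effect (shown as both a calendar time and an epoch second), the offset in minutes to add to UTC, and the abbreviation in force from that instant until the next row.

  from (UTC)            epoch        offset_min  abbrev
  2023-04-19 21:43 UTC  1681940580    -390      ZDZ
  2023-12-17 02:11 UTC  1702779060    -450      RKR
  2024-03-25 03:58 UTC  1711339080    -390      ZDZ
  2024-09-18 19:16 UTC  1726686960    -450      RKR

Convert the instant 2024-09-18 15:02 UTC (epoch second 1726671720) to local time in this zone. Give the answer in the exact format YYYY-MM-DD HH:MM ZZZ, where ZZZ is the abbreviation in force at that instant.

Query: 2024-09-18 15:02 UTC
Rule 3/4 (ZDZ, -06:30): 2024-03-25 03:58 UTC ≤ query < 2024-09-18 19:16 UTC
15·60 + 2 - 390 = 512 min
512 = 0·1440 + 512; 512 = 8·60 + 32 → 08:32, same day
→ 2024-09-18 08:32 ZDZ

2024-09-18 08:32 ZDZ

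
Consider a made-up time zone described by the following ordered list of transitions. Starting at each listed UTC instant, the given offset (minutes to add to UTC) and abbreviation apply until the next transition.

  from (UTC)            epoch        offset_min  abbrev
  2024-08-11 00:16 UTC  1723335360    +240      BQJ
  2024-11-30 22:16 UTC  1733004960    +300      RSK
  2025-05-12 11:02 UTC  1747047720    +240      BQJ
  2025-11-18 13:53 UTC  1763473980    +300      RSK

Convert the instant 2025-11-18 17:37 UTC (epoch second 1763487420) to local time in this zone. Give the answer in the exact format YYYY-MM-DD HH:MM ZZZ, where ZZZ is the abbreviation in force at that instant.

2025-11-18 22:37 RSK

Query: 2025-11-18 17:37 UTC
Rule 4/4 (RSK, +05:00): 2025-11-18 13:53 UTC ≤ query < +∞
17·60 + 37 + 300 = 1357 min
1357 = 0·1440 + 1357; 1357 = 22·60 + 37 → 22:37, same day
→ 2025-11-18 22:37 RSK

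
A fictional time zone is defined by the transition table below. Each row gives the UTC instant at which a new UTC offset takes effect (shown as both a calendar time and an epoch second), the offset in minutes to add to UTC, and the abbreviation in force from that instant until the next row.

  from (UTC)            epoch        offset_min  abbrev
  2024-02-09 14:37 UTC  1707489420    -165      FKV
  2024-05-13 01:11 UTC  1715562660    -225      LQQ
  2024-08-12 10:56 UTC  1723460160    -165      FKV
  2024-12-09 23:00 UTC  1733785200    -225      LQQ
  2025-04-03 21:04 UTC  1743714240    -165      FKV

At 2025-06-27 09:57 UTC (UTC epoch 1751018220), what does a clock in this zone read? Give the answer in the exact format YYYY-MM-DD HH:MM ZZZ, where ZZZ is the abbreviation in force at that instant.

Query: 2025-06-27 09:57 UTC
Rule 5/5 (FKV, -02:45): 2025-04-03 21:04 UTC ≤ query < +∞
9·60 + 57 - 165 = 432 min
432 = 0·1440 + 432; 432 = 7·60 + 12 → 07:12, same day
→ 2025-06-27 07:12 FKV

2025-06-27 07:12 FKV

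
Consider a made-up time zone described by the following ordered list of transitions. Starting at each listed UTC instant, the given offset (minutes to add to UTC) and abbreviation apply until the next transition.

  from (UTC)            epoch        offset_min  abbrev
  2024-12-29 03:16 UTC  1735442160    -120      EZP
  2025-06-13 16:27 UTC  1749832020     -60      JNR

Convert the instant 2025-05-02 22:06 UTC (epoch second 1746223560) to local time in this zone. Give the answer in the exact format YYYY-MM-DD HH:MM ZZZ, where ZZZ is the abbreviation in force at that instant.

2025-05-02 20:06 EZP

Query: 2025-05-02 22:06 UTC
Rule 1/2 (EZP, -02:00): 2024-12-29 03:16 UTC ≤ query < 2025-06-13 16:27 UTC
22·60 + 6 - 120 = 1206 min
1206 = 0·1440 + 1206; 1206 = 20·60 + 6 → 20:06, same day
→ 2025-05-02 20:06 EZP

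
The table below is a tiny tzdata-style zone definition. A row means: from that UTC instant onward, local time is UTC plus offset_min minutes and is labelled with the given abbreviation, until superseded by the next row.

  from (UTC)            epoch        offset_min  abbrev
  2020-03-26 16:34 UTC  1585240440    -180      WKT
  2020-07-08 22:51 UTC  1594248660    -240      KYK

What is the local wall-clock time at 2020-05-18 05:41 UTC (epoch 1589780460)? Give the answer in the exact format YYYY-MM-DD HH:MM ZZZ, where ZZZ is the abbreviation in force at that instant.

Query: 2020-05-18 05:41 UTC
Rule 1/2 (WKT, -03:00): 2020-03-26 16:34 UTC ≤ query < 2020-07-08 22:51 UTC
5·60 + 41 - 180 = 161 min
161 = 0·1440 + 161; 161 = 2·60 + 41 → 02:41, same day
→ 2020-05-18 02:41 WKT

2020-05-18 02:41 WKT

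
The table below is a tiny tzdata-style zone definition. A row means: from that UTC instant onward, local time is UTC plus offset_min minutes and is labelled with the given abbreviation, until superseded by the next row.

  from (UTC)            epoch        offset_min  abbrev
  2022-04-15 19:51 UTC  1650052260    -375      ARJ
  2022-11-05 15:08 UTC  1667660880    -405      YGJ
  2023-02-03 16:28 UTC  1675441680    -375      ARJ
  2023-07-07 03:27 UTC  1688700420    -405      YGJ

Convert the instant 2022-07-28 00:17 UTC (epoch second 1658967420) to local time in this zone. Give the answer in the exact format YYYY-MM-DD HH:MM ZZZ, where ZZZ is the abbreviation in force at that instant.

2022-07-27 18:02 ARJ

Query: 2022-07-28 00:17 UTC
Rule 1/4 (ARJ, -06:15): 2022-04-15 19:51 UTC ≤ query < 2022-11-05 15:08 UTC
0·60 + 17 - 375 = -358 min
-358 = -1·1440 + 1082; 1082 = 18·60 + 2 → 18:02, 2022-07-28 - 1 day = 2022-07-27
→ 2022-07-27 18:02 ARJ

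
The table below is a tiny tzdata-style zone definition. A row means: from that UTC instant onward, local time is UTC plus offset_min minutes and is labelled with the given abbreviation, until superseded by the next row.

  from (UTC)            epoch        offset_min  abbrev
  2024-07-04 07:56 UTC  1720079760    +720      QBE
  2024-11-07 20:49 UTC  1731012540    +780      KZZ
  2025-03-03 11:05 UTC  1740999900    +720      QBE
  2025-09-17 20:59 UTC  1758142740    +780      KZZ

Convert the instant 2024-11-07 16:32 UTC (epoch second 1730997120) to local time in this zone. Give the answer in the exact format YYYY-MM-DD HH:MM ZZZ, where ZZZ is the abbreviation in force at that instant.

2024-11-08 04:32 QBE

Query: 2024-11-07 16:32 UTC
Rule 1/4 (QBE, +12:00): 2024-07-04 07:56 UTC ≤ query < 2024-11-07 20:49 UTC
16·60 + 32 + 720 = 1712 min
1712 = 1·1440 + 272; 272 = 4·60 + 32 → 04:32, 2024-11-07 + 1 day = 2024-11-08
→ 2024-11-08 04:32 QBE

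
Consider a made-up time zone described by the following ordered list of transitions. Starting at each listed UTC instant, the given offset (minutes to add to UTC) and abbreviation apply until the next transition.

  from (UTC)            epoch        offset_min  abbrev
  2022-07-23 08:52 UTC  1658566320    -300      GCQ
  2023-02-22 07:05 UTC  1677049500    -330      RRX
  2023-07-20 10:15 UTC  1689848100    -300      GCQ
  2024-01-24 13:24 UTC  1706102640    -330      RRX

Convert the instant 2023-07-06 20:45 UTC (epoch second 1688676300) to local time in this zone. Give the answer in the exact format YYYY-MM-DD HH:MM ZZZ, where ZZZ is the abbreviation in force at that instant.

2023-07-06 15:15 RRX

Query: 2023-07-06 20:45 UTC
Rule 2/4 (RRX, -05:30): 2023-02-22 07:05 UTC ≤ query < 2023-07-20 10:15 UTC
20·60 + 45 - 330 = 915 min
915 = 0·1440 + 915; 915 = 15·60 + 15 → 15:15, same day
→ 2023-07-06 15:15 RRX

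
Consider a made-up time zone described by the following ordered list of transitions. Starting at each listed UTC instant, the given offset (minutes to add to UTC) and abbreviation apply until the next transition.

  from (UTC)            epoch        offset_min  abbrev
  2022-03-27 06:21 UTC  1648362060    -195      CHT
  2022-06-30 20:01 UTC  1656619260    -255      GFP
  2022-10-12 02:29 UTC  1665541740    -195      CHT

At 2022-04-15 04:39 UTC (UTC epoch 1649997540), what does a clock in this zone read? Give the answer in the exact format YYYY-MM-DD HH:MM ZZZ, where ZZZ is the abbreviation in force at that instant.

2022-04-15 01:24 CHT

Query: 2022-04-15 04:39 UTC
Rule 1/3 (CHT, -03:15): 2022-03-27 06:21 UTC ≤ query < 2022-06-30 20:01 UTC
4·60 + 39 - 195 = 84 min
84 = 0·1440 + 84; 84 = 1·60 + 24 → 01:24, same day
→ 2022-04-15 01:24 CHT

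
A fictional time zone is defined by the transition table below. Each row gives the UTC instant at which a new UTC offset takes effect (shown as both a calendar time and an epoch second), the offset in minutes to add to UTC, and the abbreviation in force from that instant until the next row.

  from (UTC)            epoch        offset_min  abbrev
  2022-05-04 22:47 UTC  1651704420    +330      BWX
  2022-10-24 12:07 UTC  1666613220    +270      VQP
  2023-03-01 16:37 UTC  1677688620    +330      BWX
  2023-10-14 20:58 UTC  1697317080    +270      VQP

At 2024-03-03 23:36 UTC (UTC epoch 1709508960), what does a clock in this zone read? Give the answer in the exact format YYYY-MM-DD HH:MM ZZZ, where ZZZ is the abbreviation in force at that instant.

Query: 2024-03-03 23:36 UTC
Rule 4/4 (VQP, +04:30): 2023-10-14 20:58 UTC ≤ query < +∞
23·60 + 36 + 270 = 1686 min
1686 = 1·1440 + 246; 246 = 4·60 + 6 → 04:06, 2024-03-03 + 1 day = 2024-03-04
→ 2024-03-04 04:06 VQP

2024-03-04 04:06 VQP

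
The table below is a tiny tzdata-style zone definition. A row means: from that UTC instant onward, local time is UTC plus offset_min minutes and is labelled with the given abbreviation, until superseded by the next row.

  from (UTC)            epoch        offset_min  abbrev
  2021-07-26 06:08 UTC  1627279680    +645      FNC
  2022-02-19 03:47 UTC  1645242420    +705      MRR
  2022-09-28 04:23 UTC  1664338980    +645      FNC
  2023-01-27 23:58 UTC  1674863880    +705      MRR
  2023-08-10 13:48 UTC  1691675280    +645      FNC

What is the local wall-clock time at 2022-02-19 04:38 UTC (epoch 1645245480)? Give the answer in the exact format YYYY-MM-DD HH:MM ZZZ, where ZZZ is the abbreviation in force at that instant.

2022-02-19 16:23 MRR

Query: 2022-02-19 04:38 UTC
Rule 2/5 (MRR, +11:45): 2022-02-19 03:47 UTC ≤ query < 2022-09-28 04:23 UTC
4·60 + 38 + 705 = 983 min
983 = 0·1440 + 983; 983 = 16·60 + 23 → 16:23, same day
→ 2022-02-19 16:23 MRR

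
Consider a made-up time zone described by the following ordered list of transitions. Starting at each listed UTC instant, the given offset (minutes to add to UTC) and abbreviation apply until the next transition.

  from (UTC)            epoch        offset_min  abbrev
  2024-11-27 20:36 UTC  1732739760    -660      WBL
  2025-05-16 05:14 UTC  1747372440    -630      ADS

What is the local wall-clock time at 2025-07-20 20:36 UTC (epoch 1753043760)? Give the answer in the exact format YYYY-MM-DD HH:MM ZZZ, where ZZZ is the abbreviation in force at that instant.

Query: 2025-07-20 20:36 UTC
Rule 2/2 (ADS, -10:30): 2025-05-16 05:14 UTC ≤ query < +∞
20·60 + 36 - 630 = 606 min
606 = 0·1440 + 606; 606 = 10·60 + 6 → 10:06, same day
→ 2025-07-20 10:06 ADS

2025-07-20 10:06 ADS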